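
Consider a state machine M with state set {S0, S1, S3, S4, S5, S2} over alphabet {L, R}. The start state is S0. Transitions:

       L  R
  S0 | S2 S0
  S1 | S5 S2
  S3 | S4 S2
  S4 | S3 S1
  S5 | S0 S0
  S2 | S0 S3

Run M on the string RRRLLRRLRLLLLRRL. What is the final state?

S4

Trace: S0 -R-> S0 -R-> S0 -R-> S0 -L-> S2 -L-> S0 -R-> S0 -R-> S0 -L-> S2 -R-> S3 -L-> S4 -L-> S3 -L-> S4 -L-> S3 -R-> S2 -R-> S3 -L-> S4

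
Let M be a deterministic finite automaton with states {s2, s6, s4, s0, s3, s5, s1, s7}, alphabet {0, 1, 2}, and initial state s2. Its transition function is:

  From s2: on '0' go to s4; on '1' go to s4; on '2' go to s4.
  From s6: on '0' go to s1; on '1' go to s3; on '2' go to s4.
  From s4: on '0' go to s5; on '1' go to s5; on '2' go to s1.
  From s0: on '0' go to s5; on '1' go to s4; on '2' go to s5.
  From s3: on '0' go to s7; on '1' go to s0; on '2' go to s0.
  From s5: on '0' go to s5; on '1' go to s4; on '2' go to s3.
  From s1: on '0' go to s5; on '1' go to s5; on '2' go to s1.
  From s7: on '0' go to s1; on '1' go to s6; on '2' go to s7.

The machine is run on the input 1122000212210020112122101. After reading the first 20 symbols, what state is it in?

s4

s2 → s4 → s5 → s3 → s0 → s5 → s5 → s5 → s3 → s0 → s5 → s3 → s0 → s5 → s5 → s3 → s7 → s6 → s3 → s0 → s4
After 20 symbols: s4.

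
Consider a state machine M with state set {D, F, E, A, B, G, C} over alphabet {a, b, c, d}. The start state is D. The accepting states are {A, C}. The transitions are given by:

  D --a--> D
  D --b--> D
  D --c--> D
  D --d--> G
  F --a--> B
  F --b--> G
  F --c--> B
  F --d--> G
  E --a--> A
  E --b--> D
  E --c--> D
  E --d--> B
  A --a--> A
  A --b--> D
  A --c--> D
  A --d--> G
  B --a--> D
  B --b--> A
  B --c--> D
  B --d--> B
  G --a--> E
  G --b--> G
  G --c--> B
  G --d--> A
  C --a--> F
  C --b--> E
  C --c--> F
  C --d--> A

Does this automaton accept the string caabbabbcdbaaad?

start at D
read 'c': D → D
read 'a': D → D
read 'a': D → D
read 'b': D → D
read 'b': D → D
read 'a': D → D
read 'b': D → D
read 'b': D → D
read 'c': D → D
read 'd': D → G
read 'b': G → G
read 'a': G → E
read 'a': E → A
read 'a': A → A
read 'd': A → G
End state G is not accepting.

No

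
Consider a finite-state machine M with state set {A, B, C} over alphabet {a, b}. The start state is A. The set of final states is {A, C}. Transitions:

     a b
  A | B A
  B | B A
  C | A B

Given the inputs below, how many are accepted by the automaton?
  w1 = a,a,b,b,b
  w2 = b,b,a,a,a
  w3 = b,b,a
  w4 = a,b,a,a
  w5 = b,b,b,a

1

w1: Trace: A -a-> B -a-> B -b-> A -b-> A -b-> A  → end A, accepted
w2: Trace: A -b-> A -b-> A -a-> B -a-> B -a-> B  → end B, rejected
w3: Trace: A -b-> A -b-> A -a-> B  → end B, rejected
w4: Trace: A -a-> B -b-> A -a-> B -a-> B  → end B, rejected
w5: Trace: A -b-> A -b-> A -b-> A -a-> B  → end B, rejected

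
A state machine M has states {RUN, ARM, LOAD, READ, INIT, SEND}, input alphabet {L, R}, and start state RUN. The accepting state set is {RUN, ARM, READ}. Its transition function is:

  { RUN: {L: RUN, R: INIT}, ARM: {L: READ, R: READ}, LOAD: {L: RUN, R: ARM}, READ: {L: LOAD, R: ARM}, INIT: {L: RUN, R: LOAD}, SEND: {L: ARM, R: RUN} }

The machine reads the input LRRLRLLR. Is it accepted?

Trace: RUN -L-> RUN -R-> INIT -R-> LOAD -L-> RUN -R-> INIT -L-> RUN -L-> RUN -R-> INIT
End state INIT is not accepting.

No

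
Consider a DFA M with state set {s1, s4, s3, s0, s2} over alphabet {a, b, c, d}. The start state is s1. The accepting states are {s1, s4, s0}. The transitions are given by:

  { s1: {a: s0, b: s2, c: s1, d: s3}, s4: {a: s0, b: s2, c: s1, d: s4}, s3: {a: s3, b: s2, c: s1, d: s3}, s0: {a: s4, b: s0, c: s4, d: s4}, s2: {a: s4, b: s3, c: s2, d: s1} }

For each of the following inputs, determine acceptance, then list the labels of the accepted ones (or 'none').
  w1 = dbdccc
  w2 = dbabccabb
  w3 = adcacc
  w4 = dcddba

w1:
  start at s1
  read 'd': s1 → s3
  read 'b': s3 → s2
  read 'd': s2 → s1
  read 'c': s1 → s1
  read 'c': s1 → s1
  read 'c': s1 → s1
  end s1, accepted
w2:
  start at s1
  read 'd': s1 → s3
  read 'b': s3 → s2
  read 'a': s2 → s4
  read 'b': s4 → s2
  read 'c': s2 → s2
  read 'c': s2 → s2
  read 'a': s2 → s4
  read 'b': s4 → s2
  read 'b': s2 → s3
  end s3, rejected
w3:
  start at s1
  read 'a': s1 → s0
  read 'd': s0 → s4
  read 'c': s4 → s1
  read 'a': s1 → s0
  read 'c': s0 → s4
  read 'c': s4 → s1
  end s1, accepted
w4:
  start at s1
  read 'd': s1 → s3
  read 'c': s3 → s1
  read 'd': s1 → s3
  read 'd': s3 → s3
  read 'b': s3 → s2
  read 'a': s2 → s4
  end s4, accepted

w1, w3, w4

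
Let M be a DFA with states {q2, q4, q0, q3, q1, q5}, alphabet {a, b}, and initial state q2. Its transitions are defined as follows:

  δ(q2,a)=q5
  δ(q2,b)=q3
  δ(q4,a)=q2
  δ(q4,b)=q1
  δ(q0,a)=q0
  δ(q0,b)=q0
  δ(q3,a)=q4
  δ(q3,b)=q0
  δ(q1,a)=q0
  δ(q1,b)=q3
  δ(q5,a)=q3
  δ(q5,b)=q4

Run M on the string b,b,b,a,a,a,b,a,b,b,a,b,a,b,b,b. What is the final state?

Trace: q2 -b-> q3 -b-> q0 -b-> q0 -a-> q0 -a-> q0 -a-> q0 -b-> q0 -a-> q0 -b-> q0 -b-> q0 -a-> q0 -b-> q0 -a-> q0 -b-> q0 -b-> q0 -b-> q0

q0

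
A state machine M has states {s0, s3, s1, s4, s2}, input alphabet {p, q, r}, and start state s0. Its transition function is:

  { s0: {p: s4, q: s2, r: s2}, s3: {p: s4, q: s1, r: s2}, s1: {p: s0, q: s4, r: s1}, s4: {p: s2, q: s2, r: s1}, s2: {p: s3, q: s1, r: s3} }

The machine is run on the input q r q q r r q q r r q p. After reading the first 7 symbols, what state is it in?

s4

s0 → s2 → s3 → s1 → s4 → s1 → s1 → s4
After 7 symbols: s4.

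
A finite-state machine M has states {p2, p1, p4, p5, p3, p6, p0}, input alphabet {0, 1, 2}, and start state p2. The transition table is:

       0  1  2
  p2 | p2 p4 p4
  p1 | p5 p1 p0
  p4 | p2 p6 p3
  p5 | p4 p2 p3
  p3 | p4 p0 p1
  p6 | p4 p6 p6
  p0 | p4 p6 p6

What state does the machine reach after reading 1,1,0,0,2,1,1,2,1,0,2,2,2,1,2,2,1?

p6

p2 → p4 → p6 → p4 → p2 → p4 → p6 → p6 → p6 → p6 → p4 → p3 → p1 → p0 → p6 → p6 → p6 → p6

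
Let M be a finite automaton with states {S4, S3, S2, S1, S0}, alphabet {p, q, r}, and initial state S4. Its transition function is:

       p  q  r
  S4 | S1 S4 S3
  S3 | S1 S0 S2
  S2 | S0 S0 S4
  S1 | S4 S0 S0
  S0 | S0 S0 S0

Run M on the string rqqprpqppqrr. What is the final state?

Trace: S4 -r-> S3 -q-> S0 -q-> S0 -p-> S0 -r-> S0 -p-> S0 -q-> S0 -p-> S0 -p-> S0 -q-> S0 -r-> S0 -r-> S0

S0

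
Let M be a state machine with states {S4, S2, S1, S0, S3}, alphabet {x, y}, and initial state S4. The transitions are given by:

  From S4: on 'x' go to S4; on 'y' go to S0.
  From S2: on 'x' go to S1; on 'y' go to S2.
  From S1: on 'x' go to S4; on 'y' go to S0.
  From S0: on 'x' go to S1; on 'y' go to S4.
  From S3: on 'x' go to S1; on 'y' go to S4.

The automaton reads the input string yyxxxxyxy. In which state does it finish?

S0

Trace: S4 -y-> S0 -y-> S4 -x-> S4 -x-> S4 -x-> S4 -x-> S4 -y-> S0 -x-> S1 -y-> S0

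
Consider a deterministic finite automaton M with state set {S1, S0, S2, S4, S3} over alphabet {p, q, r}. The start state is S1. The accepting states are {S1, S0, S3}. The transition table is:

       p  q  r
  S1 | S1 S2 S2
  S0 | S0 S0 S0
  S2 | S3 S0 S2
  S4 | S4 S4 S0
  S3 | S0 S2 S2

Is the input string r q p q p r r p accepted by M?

Yes

Trace: S1 -r-> S2 -q-> S0 -p-> S0 -q-> S0 -p-> S0 -r-> S0 -r-> S0 -p-> S0
End state S0 is accepting.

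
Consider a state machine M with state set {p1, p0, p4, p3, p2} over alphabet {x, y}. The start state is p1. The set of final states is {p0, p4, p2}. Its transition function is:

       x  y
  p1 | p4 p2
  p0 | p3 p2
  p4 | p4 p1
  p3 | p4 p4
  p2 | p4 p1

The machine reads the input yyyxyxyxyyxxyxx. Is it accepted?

Yes

Trace: p1 -y-> p2 -y-> p1 -y-> p2 -x-> p4 -y-> p1 -x-> p4 -y-> p1 -x-> p4 -y-> p1 -y-> p2 -x-> p4 -x-> p4 -y-> p1 -x-> p4 -x-> p4
End state p4 is accepting.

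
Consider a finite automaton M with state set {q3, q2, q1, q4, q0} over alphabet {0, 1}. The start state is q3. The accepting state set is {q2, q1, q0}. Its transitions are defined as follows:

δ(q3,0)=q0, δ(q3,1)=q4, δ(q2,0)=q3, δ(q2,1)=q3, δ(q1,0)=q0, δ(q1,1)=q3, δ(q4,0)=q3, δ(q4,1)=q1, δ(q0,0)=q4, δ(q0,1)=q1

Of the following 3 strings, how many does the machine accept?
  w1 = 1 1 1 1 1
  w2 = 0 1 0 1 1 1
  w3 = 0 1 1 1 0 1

w1: Trace: q3 -1-> q4 -1-> q1 -1-> q3 -1-> q4 -1-> q1  → end q1, accepted
w2: Trace: q3 -0-> q0 -1-> q1 -0-> q0 -1-> q1 -1-> q3 -1-> q4  → end q4, rejected
w3: Trace: q3 -0-> q0 -1-> q1 -1-> q3 -1-> q4 -0-> q3 -1-> q4  → end q4, rejected

1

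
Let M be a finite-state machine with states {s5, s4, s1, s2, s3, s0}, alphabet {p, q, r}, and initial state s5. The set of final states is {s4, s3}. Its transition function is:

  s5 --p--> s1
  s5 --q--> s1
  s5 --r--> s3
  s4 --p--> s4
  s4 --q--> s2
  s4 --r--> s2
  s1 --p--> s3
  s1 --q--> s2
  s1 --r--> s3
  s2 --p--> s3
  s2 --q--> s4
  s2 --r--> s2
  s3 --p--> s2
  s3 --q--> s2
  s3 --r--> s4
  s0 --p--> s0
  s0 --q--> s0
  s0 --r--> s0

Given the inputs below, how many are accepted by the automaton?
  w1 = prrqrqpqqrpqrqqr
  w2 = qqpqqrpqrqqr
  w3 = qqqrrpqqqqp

w1:
  start at s5
  read 'p': s5 → s1
  read 'r': s1 → s3
  read 'r': s3 → s4
  read 'q': s4 → s2
  read 'r': s2 → s2
  read 'q': s2 → s4
  read 'p': s4 → s4
  read 'q': s4 → s2
  read 'q': s2 → s4
  read 'r': s4 → s2
  read 'p': s2 → s3
  read 'q': s3 → s2
  read 'r': s2 → s2
  read 'q': s2 → s4
  read 'q': s4 → s2
  read 'r': s2 → s2
  end s2, rejected
w2:
  start at s5
  read 'q': s5 → s1
  read 'q': s1 → s2
  read 'p': s2 → s3
  read 'q': s3 → s2
  read 'q': s2 → s4
  read 'r': s4 → s2
  read 'p': s2 → s3
  read 'q': s3 → s2
  read 'r': s2 → s2
  read 'q': s2 → s4
  read 'q': s4 → s2
  read 'r': s2 → s2
  end s2, rejected
w3:
  start at s5
  read 'q': s5 → s1
  read 'q': s1 → s2
  read 'q': s2 → s4
  read 'r': s4 → s2
  read 'r': s2 → s2
  read 'p': s2 → s3
  read 'q': s3 → s2
  read 'q': s2 → s4
  read 'q': s4 → s2
  read 'q': s2 → s4
  read 'p': s4 → s4
  end s4, accepted

1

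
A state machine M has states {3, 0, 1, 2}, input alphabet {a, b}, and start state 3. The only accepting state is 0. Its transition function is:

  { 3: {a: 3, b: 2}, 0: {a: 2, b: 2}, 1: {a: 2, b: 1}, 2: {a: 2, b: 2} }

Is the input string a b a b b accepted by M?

No

Trace: 3 -a-> 3 -b-> 2 -a-> 2 -b-> 2 -b-> 2
End state 2 is not accepting.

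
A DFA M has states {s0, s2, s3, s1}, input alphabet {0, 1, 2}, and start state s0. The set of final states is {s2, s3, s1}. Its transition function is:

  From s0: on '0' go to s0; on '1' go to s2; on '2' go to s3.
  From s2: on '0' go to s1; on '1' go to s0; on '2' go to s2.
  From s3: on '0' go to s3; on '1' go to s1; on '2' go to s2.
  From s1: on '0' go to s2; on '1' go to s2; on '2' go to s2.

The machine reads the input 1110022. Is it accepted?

Trace: s0 -1-> s2 -1-> s0 -1-> s2 -0-> s1 -0-> s2 -2-> s2 -2-> s2
End state s2 is accepting.

Yes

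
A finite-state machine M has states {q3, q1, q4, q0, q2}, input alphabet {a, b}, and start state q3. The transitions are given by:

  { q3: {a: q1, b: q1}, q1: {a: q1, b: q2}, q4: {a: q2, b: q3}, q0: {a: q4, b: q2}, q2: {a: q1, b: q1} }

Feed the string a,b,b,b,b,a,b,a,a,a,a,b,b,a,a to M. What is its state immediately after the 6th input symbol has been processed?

start at q3
read 'a': q3 → q1
read 'b': q1 → q2
read 'b': q2 → q1
read 'b': q1 → q2
read 'b': q2 → q1
read 'a': q1 → q1
After 6 symbols: q1.

q1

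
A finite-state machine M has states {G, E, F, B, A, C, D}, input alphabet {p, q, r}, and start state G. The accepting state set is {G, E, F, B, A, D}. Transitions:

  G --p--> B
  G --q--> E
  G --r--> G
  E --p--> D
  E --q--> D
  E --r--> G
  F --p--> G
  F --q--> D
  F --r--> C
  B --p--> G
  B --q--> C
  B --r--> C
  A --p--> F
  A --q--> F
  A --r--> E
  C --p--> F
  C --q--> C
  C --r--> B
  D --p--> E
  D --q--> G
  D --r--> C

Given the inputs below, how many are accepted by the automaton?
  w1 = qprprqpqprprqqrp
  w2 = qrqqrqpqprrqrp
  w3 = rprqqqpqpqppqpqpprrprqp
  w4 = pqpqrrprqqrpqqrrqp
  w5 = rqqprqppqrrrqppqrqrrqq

w1: Trace: G -q-> E -p-> D -r-> C -p-> F -r-> C -q-> C -p-> F -q-> D -p-> E -r-> G -p-> B -r-> C -q-> C -q-> C -r-> B -p-> G  → end G, accepted
w2: Trace: G -q-> E -r-> G -q-> E -q-> D -r-> C -q-> C -p-> F -q-> D -p-> E -r-> G -r-> G -q-> E -r-> G -p-> B  → end B, accepted
w3: Trace: G -r-> G -p-> B -r-> C -q-> C -q-> C -q-> C -p-> F -q-> D -p-> E -q-> D -p-> E -p-> D -q-> G -p-> B -q-> C -p-> F -p-> G -r-> G -r-> G -p-> B -r-> C -q-> C -p-> F  → end F, accepted
w4: Trace: G -p-> B -q-> C -p-> F -q-> D -r-> C -r-> B -p-> G -r-> G -q-> E -q-> D -r-> C -p-> F -q-> D -q-> G -r-> G -r-> G -q-> E -p-> D  → end D, accepted
w5: Trace: G -r-> G -q-> E -q-> D -p-> E -r-> G -q-> E -p-> D -p-> E -q-> D -r-> C -r-> B -r-> C -q-> C -p-> F -p-> G -q-> E -r-> G -q-> E -r-> G -r-> G -q-> E -q-> D  → end D, accepted

5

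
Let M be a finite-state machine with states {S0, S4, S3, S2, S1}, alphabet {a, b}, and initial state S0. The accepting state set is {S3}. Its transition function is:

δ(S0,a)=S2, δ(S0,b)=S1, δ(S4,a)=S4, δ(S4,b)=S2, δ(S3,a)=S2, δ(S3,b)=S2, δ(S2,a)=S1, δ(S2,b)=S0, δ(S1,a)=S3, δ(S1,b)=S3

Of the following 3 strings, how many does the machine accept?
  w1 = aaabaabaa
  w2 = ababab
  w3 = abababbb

2

w1:
  start at S0
  read 'a': S0 → S2
  read 'a': S2 → S1
  read 'a': S1 → S3
  read 'b': S3 → S2
  read 'a': S2 → S1
  read 'a': S1 → S3
  read 'b': S3 → S2
  read 'a': S2 → S1
  read 'a': S1 → S3
  end S3, accepted
w2:
  start at S0
  read 'a': S0 → S2
  read 'b': S2 → S0
  read 'a': S0 → S2
  read 'b': S2 → S0
  read 'a': S0 → S2
  read 'b': S2 → S0
  end S0, rejected
w3:
  start at S0
  read 'a': S0 → S2
  read 'b': S2 → S0
  read 'a': S0 → S2
  read 'b': S2 → S0
  read 'a': S0 → S2
  read 'b': S2 → S0
  read 'b': S0 → S1
  read 'b': S1 → S3
  end S3, accepted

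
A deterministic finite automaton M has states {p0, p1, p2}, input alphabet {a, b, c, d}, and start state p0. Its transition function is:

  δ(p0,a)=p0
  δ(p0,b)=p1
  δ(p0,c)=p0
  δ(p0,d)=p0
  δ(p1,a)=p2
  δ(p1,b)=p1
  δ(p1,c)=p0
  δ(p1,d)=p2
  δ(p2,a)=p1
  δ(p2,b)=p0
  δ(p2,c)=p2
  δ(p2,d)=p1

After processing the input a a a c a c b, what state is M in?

p1

p0 → p0 → p0 → p0 → p0 → p0 → p0 → p1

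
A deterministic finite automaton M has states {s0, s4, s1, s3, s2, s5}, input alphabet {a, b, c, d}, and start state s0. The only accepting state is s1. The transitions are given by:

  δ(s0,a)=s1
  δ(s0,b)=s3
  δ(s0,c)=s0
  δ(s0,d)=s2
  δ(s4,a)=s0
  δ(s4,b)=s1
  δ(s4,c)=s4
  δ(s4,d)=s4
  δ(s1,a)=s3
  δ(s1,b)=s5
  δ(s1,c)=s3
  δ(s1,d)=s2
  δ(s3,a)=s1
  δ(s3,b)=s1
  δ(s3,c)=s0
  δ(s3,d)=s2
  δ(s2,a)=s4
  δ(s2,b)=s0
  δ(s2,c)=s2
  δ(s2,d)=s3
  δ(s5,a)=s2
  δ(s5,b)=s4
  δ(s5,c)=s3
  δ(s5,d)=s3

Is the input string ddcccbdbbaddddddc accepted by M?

Trace: s0 -d-> s2 -d-> s3 -c-> s0 -c-> s0 -c-> s0 -b-> s3 -d-> s2 -b-> s0 -b-> s3 -a-> s1 -d-> s2 -d-> s3 -d-> s2 -d-> s3 -d-> s2 -d-> s3 -c-> s0
End state s0 is not accepting.

No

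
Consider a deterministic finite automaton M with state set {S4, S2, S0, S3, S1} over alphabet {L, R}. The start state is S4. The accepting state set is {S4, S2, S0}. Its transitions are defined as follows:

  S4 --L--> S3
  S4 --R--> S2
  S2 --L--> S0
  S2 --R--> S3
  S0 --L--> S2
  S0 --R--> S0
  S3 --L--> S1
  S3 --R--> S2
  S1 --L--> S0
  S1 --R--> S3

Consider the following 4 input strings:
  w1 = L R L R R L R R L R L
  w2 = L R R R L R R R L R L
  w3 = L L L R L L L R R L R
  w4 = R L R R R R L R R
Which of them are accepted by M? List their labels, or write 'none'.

w1, w3, w4

w1: Trace: S4 -L-> S3 -R-> S2 -L-> S0 -R-> S0 -R-> S0 -L-> S2 -R-> S3 -R-> S2 -L-> S0 -R-> S0 -L-> S2  → end S2, accepted
w2: Trace: S4 -L-> S3 -R-> S2 -R-> S3 -R-> S2 -L-> S0 -R-> S0 -R-> S0 -R-> S0 -L-> S2 -R-> S3 -L-> S1  → end S1, rejected
w3: Trace: S4 -L-> S3 -L-> S1 -L-> S0 -R-> S0 -L-> S2 -L-> S0 -L-> S2 -R-> S3 -R-> S2 -L-> S0 -R-> S0  → end S0, accepted
w4: Trace: S4 -R-> S2 -L-> S0 -R-> S0 -R-> S0 -R-> S0 -R-> S0 -L-> S2 -R-> S3 -R-> S2  → end S2, accepted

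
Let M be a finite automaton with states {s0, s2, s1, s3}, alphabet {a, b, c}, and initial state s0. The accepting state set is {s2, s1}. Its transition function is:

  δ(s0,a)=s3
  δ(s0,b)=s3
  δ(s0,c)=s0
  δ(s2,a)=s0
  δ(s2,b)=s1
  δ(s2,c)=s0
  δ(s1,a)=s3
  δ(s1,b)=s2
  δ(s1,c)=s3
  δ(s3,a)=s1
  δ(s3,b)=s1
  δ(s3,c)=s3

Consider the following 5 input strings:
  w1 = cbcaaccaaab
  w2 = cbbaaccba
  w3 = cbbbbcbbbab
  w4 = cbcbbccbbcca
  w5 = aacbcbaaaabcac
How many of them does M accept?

w1:
  start at s0
  read 'c': s0 → s0
  read 'b': s0 → s3
  read 'c': s3 → s3
  read 'a': s3 → s1
  read 'a': s1 → s3
  read 'c': s3 → s3
  read 'c': s3 → s3
  read 'a': s3 → s1
  read 'a': s1 → s3
  read 'a': s3 → s1
  read 'b': s1 → s2
  end s2, accepted
w2:
  start at s0
  read 'c': s0 → s0
  read 'b': s0 → s3
  read 'b': s3 → s1
  read 'a': s1 → s3
  read 'a': s3 → s1
  read 'c': s1 → s3
  read 'c': s3 → s3
  read 'b': s3 → s1
  read 'a': s1 → s3
  end s3, rejected
w3:
  start at s0
  read 'c': s0 → s0
  read 'b': s0 → s3
  read 'b': s3 → s1
  read 'b': s1 → s2
  read 'b': s2 → s1
  read 'c': s1 → s3
  read 'b': s3 → s1
  read 'b': s1 → s2
  read 'b': s2 → s1
  read 'a': s1 → s3
  read 'b': s3 → s1
  end s1, accepted
w4:
  start at s0
  read 'c': s0 → s0
  read 'b': s0 → s3
  read 'c': s3 → s3
  read 'b': s3 → s1
  read 'b': s1 → s2
  read 'c': s2 → s0
  read 'c': s0 → s0
  read 'b': s0 → s3
  read 'b': s3 → s1
  read 'c': s1 → s3
  read 'c': s3 → s3
  read 'a': s3 → s1
  end s1, accepted
w5:
  start at s0
  read 'a': s0 → s3
  read 'a': s3 → s1
  read 'c': s1 → s3
  read 'b': s3 → s1
  read 'c': s1 → s3
  read 'b': s3 → s1
  read 'a': s1 → s3
  read 'a': s3 → s1
  read 'a': s1 → s3
  read 'a': s3 → s1
  read 'b': s1 → s2
  read 'c': s2 → s0
  read 'a': s0 → s3
  read 'c': s3 → s3
  end s3, rejected

3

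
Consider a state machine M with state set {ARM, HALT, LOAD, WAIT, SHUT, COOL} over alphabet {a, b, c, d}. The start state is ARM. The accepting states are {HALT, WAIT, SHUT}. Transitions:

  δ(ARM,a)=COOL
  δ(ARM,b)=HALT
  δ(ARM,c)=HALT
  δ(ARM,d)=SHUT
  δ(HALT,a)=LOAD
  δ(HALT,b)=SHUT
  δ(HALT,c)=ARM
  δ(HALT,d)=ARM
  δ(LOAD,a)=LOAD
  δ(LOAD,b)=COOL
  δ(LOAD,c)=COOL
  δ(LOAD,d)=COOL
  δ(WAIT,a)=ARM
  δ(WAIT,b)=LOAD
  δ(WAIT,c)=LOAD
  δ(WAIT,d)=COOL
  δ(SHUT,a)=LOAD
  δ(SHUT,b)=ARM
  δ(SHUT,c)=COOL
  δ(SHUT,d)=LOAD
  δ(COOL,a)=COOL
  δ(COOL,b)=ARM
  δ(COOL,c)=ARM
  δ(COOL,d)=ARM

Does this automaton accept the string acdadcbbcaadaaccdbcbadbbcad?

No

Trace: ARM -a-> COOL -c-> ARM -d-> SHUT -a-> LOAD -d-> COOL -c-> ARM -b-> HALT -b-> SHUT -c-> COOL -a-> COOL -a-> COOL -d-> ARM -a-> COOL -a-> COOL -c-> ARM -c-> HALT -d-> ARM -b-> HALT -c-> ARM -b-> HALT -a-> LOAD -d-> COOL -b-> ARM -b-> HALT -c-> ARM -a-> COOL -d-> ARM
End state ARM is not accepting.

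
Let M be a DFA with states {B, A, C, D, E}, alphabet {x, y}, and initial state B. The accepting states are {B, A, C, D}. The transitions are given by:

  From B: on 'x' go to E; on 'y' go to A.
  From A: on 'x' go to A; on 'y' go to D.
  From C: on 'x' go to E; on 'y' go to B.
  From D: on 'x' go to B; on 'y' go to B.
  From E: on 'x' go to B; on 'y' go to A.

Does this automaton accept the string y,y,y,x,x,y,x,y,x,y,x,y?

start at B
read 'y': B → A
read 'y': A → D
read 'y': D → B
read 'x': B → E
read 'x': E → B
read 'y': B → A
read 'x': A → A
read 'y': A → D
read 'x': D → B
read 'y': B → A
read 'x': A → A
read 'y': A → D
End state D is accepting.

Yes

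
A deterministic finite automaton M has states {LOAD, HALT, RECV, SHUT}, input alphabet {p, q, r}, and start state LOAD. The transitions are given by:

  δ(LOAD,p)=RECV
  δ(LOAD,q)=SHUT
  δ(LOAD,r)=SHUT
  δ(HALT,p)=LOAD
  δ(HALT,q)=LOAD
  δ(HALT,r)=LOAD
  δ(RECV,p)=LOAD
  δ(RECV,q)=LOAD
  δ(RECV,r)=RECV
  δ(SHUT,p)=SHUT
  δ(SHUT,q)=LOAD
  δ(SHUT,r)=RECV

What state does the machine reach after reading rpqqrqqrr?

RECV

LOAD → SHUT → SHUT → LOAD → SHUT → RECV → LOAD → SHUT → RECV → RECV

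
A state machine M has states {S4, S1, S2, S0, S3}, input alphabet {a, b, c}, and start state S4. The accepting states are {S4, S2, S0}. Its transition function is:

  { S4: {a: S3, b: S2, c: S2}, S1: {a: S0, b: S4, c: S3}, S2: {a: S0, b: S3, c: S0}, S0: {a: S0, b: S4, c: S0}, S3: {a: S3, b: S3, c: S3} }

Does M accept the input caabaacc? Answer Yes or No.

No

S4 → S2 → S0 → S0 → S4 → S3 → S3 → S3 → S3
End state S3 is not accepting.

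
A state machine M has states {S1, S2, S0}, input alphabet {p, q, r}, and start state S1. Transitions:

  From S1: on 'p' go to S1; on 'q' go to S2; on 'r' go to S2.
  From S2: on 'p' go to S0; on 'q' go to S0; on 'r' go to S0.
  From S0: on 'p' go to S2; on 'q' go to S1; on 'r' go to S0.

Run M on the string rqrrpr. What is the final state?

Trace: S1 -r-> S2 -q-> S0 -r-> S0 -r-> S0 -p-> S2 -r-> S0

S0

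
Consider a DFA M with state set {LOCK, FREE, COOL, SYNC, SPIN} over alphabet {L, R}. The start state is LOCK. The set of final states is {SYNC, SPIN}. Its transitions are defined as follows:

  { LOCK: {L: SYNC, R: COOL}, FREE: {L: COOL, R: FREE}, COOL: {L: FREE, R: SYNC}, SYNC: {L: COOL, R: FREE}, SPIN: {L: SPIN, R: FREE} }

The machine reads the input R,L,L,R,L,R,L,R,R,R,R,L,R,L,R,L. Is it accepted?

LOCK → COOL → FREE → COOL → SYNC → COOL → SYNC → COOL → SYNC → FREE → FREE → FREE → COOL → SYNC → COOL → SYNC → COOL
End state COOL is not accepting.

No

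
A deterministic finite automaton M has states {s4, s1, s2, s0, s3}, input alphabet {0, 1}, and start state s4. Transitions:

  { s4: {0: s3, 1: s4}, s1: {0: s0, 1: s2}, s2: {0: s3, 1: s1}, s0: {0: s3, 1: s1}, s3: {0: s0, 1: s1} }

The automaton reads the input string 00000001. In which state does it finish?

start at s4
read '0': s4 → s3
read '0': s3 → s0
read '0': s0 → s3
read '0': s3 → s0
read '0': s0 → s3
read '0': s3 → s0
read '0': s0 → s3
read '1': s3 → s1

s1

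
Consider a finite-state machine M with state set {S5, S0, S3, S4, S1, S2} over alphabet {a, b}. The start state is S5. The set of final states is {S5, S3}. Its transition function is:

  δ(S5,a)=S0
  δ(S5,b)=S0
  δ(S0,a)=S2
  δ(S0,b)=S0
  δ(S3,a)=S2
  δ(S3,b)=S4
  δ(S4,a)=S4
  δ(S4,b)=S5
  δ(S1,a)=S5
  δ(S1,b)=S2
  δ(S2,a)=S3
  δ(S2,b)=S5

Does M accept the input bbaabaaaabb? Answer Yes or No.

start at S5
read 'b': S5 → S0
read 'b': S0 → S0
read 'a': S0 → S2
read 'a': S2 → S3
read 'b': S3 → S4
read 'a': S4 → S4
read 'a': S4 → S4
read 'a': S4 → S4
read 'a': S4 → S4
read 'b': S4 → S5
read 'b': S5 → S0
End state S0 is not accepting.

No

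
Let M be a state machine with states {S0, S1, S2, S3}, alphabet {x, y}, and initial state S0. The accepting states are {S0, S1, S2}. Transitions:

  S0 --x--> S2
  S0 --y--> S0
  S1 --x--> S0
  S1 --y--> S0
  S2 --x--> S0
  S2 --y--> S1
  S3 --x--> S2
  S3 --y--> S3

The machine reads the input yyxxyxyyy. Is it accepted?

Yes

Trace: S0 -y-> S0 -y-> S0 -x-> S2 -x-> S0 -y-> S0 -x-> S2 -y-> S1 -y-> S0 -y-> S0
End state S0 is accepting.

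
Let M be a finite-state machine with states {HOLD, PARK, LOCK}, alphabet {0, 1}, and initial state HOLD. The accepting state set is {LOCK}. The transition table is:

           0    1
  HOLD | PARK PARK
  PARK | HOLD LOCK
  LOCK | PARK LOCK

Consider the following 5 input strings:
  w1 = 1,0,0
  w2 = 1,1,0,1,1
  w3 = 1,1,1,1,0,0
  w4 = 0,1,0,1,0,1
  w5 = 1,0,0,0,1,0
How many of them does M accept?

2

w1: HOLD → PARK → HOLD → PARK  → end PARK, rejected
w2: HOLD → PARK → LOCK → PARK → LOCK → LOCK  → end LOCK, accepted
w3: HOLD → PARK → LOCK → LOCK → LOCK → PARK → HOLD  → end HOLD, rejected
w4: HOLD → PARK → LOCK → PARK → LOCK → PARK → LOCK  → end LOCK, accepted
w5: HOLD → PARK → HOLD → PARK → HOLD → PARK → HOLD  → end HOLD, rejected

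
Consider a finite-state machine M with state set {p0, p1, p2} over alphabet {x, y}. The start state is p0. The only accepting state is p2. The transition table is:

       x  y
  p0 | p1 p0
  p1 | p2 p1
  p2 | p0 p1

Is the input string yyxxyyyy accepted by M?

p0 → p0 → p0 → p1 → p2 → p1 → p1 → p1 → p1
End state p1 is not accepting.

No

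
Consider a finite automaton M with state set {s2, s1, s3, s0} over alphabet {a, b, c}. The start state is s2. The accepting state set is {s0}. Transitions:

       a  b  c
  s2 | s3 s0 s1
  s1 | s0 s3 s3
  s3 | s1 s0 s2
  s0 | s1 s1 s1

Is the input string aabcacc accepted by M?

No

s2 → s3 → s1 → s3 → s2 → s3 → s2 → s1
End state s1 is not accepting.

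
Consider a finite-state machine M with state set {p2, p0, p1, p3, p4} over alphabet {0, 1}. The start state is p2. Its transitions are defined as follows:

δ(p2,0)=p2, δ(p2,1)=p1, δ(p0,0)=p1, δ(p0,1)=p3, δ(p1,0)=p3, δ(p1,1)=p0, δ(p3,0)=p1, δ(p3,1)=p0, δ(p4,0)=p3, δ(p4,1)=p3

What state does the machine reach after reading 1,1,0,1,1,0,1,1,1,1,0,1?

Trace: p2 -1-> p1 -1-> p0 -0-> p1 -1-> p0 -1-> p3 -0-> p1 -1-> p0 -1-> p3 -1-> p0 -1-> p3 -0-> p1 -1-> p0

p0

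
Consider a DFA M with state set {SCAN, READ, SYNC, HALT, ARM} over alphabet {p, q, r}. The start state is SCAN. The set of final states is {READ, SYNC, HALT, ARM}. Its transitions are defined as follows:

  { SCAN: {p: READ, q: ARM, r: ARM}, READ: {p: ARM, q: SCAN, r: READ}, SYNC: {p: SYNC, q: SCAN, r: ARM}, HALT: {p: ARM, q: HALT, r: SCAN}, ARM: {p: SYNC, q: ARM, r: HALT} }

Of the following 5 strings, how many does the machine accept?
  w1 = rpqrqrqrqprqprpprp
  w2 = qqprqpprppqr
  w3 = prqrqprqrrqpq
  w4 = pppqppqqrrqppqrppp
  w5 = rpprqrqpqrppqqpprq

w1: SCAN → ARM → SYNC → SCAN → ARM → ARM → HALT → HALT → SCAN → ARM → SYNC → ARM → ARM → SYNC → ARM → SYNC → SYNC → ARM → SYNC  → end SYNC, accepted
w2: SCAN → ARM → ARM → SYNC → ARM → ARM → SYNC → SYNC → ARM → SYNC → SYNC → SCAN → ARM  → end ARM, accepted
w3: SCAN → READ → READ → SCAN → ARM → ARM → SYNC → ARM → ARM → HALT → SCAN → ARM → SYNC → SCAN  → end SCAN, rejected
w4: SCAN → READ → ARM → SYNC → SCAN → READ → ARM → ARM → ARM → HALT → SCAN → ARM → SYNC → SYNC → SCAN → ARM → SYNC → SYNC → SYNC  → end SYNC, accepted
w5: SCAN → ARM → SYNC → SYNC → ARM → ARM → HALT → HALT → ARM → ARM → HALT → ARM → SYNC → SCAN → ARM → SYNC → SYNC → ARM → ARM  → end ARM, accepted

4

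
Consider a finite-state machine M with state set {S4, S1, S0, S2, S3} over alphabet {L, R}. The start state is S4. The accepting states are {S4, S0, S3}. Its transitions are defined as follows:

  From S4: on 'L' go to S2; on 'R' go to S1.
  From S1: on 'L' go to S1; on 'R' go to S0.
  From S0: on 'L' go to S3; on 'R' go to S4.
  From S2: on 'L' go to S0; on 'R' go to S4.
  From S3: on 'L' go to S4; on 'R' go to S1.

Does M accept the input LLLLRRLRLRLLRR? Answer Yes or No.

S4 → S2 → S0 → S3 → S4 → S1 → S0 → S3 → S1 → S1 → S0 → S3 → S4 → S1 → S0
End state S0 is accepting.

Yes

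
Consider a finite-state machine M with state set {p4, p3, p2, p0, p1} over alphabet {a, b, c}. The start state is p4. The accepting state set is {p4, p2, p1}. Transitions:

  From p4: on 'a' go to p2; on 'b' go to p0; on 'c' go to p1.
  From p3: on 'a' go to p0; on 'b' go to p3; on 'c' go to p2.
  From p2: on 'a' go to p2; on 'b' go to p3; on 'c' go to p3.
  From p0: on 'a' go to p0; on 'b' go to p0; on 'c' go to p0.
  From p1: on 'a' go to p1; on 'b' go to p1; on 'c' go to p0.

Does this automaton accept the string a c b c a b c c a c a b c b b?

No

start at p4
read 'a': p4 → p2
read 'c': p2 → p3
read 'b': p3 → p3
read 'c': p3 → p2
read 'a': p2 → p2
read 'b': p2 → p3
read 'c': p3 → p2
read 'c': p2 → p3
read 'a': p3 → p0
read 'c': p0 → p0
read 'a': p0 → p0
read 'b': p0 → p0
read 'c': p0 → p0
read 'b': p0 → p0
read 'b': p0 → p0
End state p0 is not accepting.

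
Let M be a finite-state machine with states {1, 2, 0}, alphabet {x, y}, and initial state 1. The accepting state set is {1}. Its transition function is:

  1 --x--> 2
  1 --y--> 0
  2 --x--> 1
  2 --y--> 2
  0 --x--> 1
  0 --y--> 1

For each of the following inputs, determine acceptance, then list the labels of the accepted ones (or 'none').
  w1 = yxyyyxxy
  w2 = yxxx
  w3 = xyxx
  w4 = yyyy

w2, w4

w1: 1 → 0 → 1 → 0 → 1 → 0 → 1 → 2 → 2  → end 2, rejected
w2: 1 → 0 → 1 → 2 → 1  → end 1, accepted
w3: 1 → 2 → 2 → 1 → 2  → end 2, rejected
w4: 1 → 0 → 1 → 0 → 1  → end 1, accepted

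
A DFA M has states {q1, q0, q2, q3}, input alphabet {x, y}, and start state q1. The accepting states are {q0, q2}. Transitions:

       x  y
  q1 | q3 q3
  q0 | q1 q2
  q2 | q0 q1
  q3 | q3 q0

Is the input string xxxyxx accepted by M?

Trace: q1 -x-> q3 -x-> q3 -x-> q3 -y-> q0 -x-> q1 -x-> q3
End state q3 is not accepting.

No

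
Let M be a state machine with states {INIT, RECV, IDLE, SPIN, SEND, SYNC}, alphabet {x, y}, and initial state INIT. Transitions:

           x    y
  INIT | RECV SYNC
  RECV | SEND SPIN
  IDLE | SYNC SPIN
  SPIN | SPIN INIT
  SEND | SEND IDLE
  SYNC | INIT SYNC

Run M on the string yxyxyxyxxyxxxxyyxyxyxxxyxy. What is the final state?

SYNC

Trace: INIT -y-> SYNC -x-> INIT -y-> SYNC -x-> INIT -y-> SYNC -x-> INIT -y-> SYNC -x-> INIT -x-> RECV -y-> SPIN -x-> SPIN -x-> SPIN -x-> SPIN -x-> SPIN -y-> INIT -y-> SYNC -x-> INIT -y-> SYNC -x-> INIT -y-> SYNC -x-> INIT -x-> RECV -x-> SEND -y-> IDLE -x-> SYNC -y-> SYNC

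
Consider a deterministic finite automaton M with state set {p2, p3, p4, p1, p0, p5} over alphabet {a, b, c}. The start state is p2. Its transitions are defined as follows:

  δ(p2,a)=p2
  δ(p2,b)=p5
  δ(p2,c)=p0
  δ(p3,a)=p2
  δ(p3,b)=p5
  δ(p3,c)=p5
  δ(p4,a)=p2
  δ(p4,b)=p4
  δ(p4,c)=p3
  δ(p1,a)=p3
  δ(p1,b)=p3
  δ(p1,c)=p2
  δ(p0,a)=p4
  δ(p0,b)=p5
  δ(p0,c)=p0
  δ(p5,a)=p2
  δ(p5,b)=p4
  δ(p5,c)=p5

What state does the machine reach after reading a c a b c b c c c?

p5

Trace: p2 -a-> p2 -c-> p0 -a-> p4 -b-> p4 -c-> p3 -b-> p5 -c-> p5 -c-> p5 -c-> p5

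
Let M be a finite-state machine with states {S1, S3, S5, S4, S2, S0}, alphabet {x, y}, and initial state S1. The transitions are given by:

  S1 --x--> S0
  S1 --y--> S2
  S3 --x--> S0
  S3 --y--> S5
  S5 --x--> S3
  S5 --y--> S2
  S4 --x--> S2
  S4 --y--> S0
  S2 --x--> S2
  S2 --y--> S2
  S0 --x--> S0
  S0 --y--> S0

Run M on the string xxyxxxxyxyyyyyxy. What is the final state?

S0

S1 → S0 → S0 → S0 → S0 → S0 → S0 → S0 → S0 → S0 → S0 → S0 → S0 → S0 → S0 → S0 → S0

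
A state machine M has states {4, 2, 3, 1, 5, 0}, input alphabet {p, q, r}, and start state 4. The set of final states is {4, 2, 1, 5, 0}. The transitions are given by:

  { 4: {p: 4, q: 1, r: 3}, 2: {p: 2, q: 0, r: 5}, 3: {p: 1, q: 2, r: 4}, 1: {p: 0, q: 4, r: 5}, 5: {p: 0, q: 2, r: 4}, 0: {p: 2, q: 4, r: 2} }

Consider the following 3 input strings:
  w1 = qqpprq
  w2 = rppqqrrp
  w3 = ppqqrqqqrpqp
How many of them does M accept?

w1:
  start at 4
  read 'q': 4 → 1
  read 'q': 1 → 4
  read 'p': 4 → 4
  read 'p': 4 → 4
  read 'r': 4 → 3
  read 'q': 3 → 2
  end 2, accepted
w2:
  start at 4
  read 'r': 4 → 3
  read 'p': 3 → 1
  read 'p': 1 → 0
  read 'q': 0 → 4
  read 'q': 4 → 1
  read 'r': 1 → 5
  read 'r': 5 → 4
  read 'p': 4 → 4
  end 4, accepted
w3:
  start at 4
  read 'p': 4 → 4
  read 'p': 4 → 4
  read 'q': 4 → 1
  read 'q': 1 → 4
  read 'r': 4 → 3
  read 'q': 3 → 2
  read 'q': 2 → 0
  read 'q': 0 → 4
  read 'r': 4 → 3
  read 'p': 3 → 1
  read 'q': 1 → 4
  read 'p': 4 → 4
  end 4, accepted

3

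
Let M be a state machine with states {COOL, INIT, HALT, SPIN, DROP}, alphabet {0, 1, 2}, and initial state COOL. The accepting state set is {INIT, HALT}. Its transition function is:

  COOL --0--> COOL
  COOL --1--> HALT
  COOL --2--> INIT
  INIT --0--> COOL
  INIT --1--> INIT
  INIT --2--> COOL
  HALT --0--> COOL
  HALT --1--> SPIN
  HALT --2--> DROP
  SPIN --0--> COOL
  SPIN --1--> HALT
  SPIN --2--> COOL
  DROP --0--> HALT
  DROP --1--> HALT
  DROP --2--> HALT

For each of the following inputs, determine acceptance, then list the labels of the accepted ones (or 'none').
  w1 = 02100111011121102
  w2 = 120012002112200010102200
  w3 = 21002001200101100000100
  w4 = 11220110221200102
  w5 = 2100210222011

w1, w4

w1:
  start at COOL
  read '0': COOL → COOL
  read '2': COOL → INIT
  read '1': INIT → INIT
  read '0': INIT → COOL
  read '0': COOL → COOL
  read '1': COOL → HALT
  read '1': HALT → SPIN
  read '1': SPIN → HALT
  read '0': HALT → COOL
  read '1': COOL → HALT
  read '1': HALT → SPIN
  read '1': SPIN → HALT
  read '2': HALT → DROP
  read '1': DROP → HALT
  read '1': HALT → SPIN
  read '0': SPIN → COOL
  read '2': COOL → INIT
  end INIT, accepted
w2:
  start at COOL
  read '1': COOL → HALT
  read '2': HALT → DROP
  read '0': DROP → HALT
  read '0': HALT → COOL
  read '1': COOL → HALT
  read '2': HALT → DROP
  read '0': DROP → HALT
  read '0': HALT → COOL
  read '2': COOL → INIT
  read '1': INIT → INIT
  read '1': INIT → INIT
  read '2': INIT → COOL
  read '2': COOL → INIT
  read '0': INIT → COOL
  read '0': COOL → COOL
  read '0': COOL → COOL
  read '1': COOL → HALT
  read '0': HALT → COOL
  read '1': COOL → HALT
  read '0': HALT → COOL
  read '2': COOL → INIT
  read '2': INIT → COOL
  read '0': COOL → COOL
  read '0': COOL → COOL
  end COOL, rejected
w3:
  start at COOL
  read '2': COOL → INIT
  read '1': INIT → INIT
  read '0': INIT → COOL
  read '0': COOL → COOL
  read '2': COOL → INIT
  read '0': INIT → COOL
  read '0': COOL → COOL
  read '1': COOL → HALT
  read '2': HALT → DROP
  read '0': DROP → HALT
  read '0': HALT → COOL
  read '1': COOL → HALT
  read '0': HALT → COOL
  read '1': COOL → HALT
  read '1': HALT → SPIN
  read '0': SPIN → COOL
  read '0': COOL → COOL
  read '0': COOL → COOL
  read '0': COOL → COOL
  read '0': COOL → COOL
  read '1': COOL → HALT
  read '0': HALT → COOL
  read '0': COOL → COOL
  end COOL, rejected
w4:
  start at COOL
  read '1': COOL → HALT
  read '1': HALT → SPIN
  read '2': SPIN → COOL
  read '2': COOL → INIT
  read '0': INIT → COOL
  read '1': COOL → HALT
  read '1': HALT → SPIN
  read '0': SPIN → COOL
  read '2': COOL → INIT
  read '2': INIT → COOL
  read '1': COOL → HALT
  read '2': HALT → DROP
  read '0': DROP → HALT
  read '0': HALT → COOL
  read '1': COOL → HALT
  read '0': HALT → COOL
  read '2': COOL → INIT
  end INIT, accepted
w5:
  start at COOL
  read '2': COOL → INIT
  read '1': INIT → INIT
  read '0': INIT → COOL
  read '0': COOL → COOL
  read '2': COOL → INIT
  read '1': INIT → INIT
  read '0': INIT → COOL
  read '2': COOL → INIT
  read '2': INIT → COOL
  read '2': COOL → INIT
  read '0': INIT → COOL
  read '1': COOL → HALT
  read '1': HALT → SPIN
  end SPIN, rejected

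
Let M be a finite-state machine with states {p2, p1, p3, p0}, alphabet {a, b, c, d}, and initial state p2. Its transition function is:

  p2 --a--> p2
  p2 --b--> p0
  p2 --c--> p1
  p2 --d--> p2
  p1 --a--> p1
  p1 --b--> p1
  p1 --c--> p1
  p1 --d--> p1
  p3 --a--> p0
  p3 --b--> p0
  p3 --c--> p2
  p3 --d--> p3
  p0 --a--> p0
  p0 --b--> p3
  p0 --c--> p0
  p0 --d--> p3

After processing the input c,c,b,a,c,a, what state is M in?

start at p2
read 'c': p2 → p1
read 'c': p1 → p1
read 'b': p1 → p1
read 'a': p1 → p1
read 'c': p1 → p1
read 'a': p1 → p1

p1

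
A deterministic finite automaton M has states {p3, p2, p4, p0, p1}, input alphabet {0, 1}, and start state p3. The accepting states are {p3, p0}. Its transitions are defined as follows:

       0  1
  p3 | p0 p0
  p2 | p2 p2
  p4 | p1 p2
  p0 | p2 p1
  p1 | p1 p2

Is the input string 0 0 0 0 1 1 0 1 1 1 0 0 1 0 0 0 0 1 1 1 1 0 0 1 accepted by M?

p3 → p0 → p2 → p2 → p2 → p2 → p2 → p2 → p2 → p2 → p2 → p2 → p2 → p2 → p2 → p2 → p2 → p2 → p2 → p2 → p2 → p2 → p2 → p2 → p2
End state p2 is not accepting.

No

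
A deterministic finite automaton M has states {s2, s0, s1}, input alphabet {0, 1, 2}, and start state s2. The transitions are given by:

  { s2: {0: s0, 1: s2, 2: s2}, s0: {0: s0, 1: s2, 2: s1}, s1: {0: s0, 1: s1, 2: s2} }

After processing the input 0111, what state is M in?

s2

s2 → s0 → s2 → s2 → s2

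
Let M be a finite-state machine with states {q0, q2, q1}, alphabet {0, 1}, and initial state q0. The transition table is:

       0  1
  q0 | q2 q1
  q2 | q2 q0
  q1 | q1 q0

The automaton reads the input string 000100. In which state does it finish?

q2

Trace: q0 -0-> q2 -0-> q2 -0-> q2 -1-> q0 -0-> q2 -0-> q2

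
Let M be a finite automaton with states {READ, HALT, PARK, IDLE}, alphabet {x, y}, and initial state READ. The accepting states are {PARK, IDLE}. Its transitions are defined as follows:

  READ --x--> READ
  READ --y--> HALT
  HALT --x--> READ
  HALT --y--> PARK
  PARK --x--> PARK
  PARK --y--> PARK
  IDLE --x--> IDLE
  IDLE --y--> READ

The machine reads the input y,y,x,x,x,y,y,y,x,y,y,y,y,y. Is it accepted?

READ → HALT → PARK → PARK → PARK → PARK → PARK → PARK → PARK → PARK → PARK → PARK → PARK → PARK → PARK
End state PARK is accepting.

Yes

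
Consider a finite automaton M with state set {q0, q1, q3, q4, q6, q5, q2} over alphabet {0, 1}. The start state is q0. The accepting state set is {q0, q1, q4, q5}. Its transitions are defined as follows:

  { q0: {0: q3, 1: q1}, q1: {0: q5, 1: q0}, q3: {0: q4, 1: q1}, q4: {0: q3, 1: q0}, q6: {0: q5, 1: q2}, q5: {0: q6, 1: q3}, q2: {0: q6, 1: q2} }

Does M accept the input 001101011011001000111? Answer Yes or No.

Trace: q0 -0-> q3 -0-> q4 -1-> q0 -1-> q1 -0-> q5 -1-> q3 -0-> q4 -1-> q0 -1-> q1 -0-> q5 -1-> q3 -1-> q1 -0-> q5 -0-> q6 -1-> q2 -0-> q6 -0-> q5 -0-> q6 -1-> q2 -1-> q2 -1-> q2
End state q2 is not accepting.

No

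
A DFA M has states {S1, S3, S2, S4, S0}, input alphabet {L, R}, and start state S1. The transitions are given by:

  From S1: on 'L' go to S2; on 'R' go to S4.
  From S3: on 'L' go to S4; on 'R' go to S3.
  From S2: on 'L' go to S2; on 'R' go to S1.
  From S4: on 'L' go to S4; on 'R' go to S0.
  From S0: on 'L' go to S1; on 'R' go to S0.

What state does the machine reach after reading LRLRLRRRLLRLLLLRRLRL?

S1 → S2 → S1 → S2 → S1 → S2 → S1 → S4 → S0 → S1 → S2 → S1 → S2 → S2 → S2 → S2 → S1 → S4 → S4 → S0 → S1

S1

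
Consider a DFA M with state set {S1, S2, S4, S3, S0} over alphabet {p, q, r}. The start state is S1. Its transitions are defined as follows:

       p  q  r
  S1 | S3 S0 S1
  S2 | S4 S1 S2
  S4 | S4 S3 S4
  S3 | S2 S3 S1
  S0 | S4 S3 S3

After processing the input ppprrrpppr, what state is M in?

S4

S1 → S3 → S2 → S4 → S4 → S4 → S4 → S4 → S4 → S4 → S4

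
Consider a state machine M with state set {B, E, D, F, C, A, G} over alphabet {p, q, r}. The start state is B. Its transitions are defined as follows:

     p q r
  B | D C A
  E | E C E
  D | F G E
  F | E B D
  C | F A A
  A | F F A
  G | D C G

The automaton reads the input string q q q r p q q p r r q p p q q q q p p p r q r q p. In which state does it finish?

start at B
read 'q': B → C
read 'q': C → A
read 'q': A → F
read 'r': F → D
read 'p': D → F
read 'q': F → B
read 'q': B → C
read 'p': C → F
read 'r': F → D
read 'r': D → E
read 'q': E → C
read 'p': C → F
read 'p': F → E
read 'q': E → C
read 'q': C → A
read 'q': A → F
read 'q': F → B
read 'p': B → D
read 'p': D → F
read 'p': F → E
read 'r': E → E
read 'q': E → C
read 'r': C → A
read 'q': A → F
read 'p': F → E

E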